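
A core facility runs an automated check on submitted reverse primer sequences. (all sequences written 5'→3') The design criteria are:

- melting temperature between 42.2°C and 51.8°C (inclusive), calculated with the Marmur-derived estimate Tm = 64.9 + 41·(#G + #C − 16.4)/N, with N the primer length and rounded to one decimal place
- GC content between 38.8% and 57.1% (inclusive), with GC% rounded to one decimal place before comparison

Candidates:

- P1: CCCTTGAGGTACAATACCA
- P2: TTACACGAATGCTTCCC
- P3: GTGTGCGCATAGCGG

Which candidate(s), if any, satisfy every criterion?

P1 and P2.

P1 (19 nt, A=6 T=4 G=3 C=6): Tm = 64.9 + 41·(9 − 16.4)/19 = 48.9°C ✓; GC 9/19 = 47.4% ✓ — passes.
P2 (17 nt, A=4 T=5 G=2 C=6): Tm = 64.9 + 41·(8 − 16.4)/17 = 44.6°C ✓; GC 8/17 = 47.1% ✓ — passes.
P3 (15 nt, A=2 T=3 G=7 C=3): Tm = 64.9 + 41·(10 − 16.4)/15 = 47.4°C ✓; GC 10/15 = 66.7%, outside 38.8–57.1% ✗ — fails.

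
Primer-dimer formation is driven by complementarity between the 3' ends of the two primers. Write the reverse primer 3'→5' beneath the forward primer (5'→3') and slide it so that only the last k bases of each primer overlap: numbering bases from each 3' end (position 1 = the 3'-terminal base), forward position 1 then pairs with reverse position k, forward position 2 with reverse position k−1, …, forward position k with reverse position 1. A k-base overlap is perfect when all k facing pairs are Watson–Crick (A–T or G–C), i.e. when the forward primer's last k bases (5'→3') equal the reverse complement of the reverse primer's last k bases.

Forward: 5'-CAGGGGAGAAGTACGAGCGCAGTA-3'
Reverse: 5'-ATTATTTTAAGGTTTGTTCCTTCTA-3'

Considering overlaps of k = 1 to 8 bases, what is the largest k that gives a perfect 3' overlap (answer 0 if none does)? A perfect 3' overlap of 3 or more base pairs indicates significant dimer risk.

Longest perfect overlap: 2 complementary base pairs; below the dimer-risk threshold (threshold 3).

Last 8 bases (5'→3') — forward …GCGCAGTA, reverse …TCCTTCTA.
Reverse complement of the reverse primer's last 8 bases: TAGAAGGA; its first k bases are the reverse complement of the reverse primer's last k bases, so a perfect k-base overlap needs the forward primer's last k bases to equal them.
Comparing (forward last k vs required): k=1: A vs T ✗; k=2: TA vs TA ✓; k=3: GTA vs TAG ✗; k=4: AGTA vs TAGA ✗; k=5: CAGTA vs TAGAA ✗; k=6: GCAGTA vs TAGAAG ✗; k=7: CGCAGTA vs TAGAAGG ✗; k=8: GCGCAGTA vs TAGAAGGA ✗.
Only k = 2 is perfect, so the longest perfect 3' overlap is 2.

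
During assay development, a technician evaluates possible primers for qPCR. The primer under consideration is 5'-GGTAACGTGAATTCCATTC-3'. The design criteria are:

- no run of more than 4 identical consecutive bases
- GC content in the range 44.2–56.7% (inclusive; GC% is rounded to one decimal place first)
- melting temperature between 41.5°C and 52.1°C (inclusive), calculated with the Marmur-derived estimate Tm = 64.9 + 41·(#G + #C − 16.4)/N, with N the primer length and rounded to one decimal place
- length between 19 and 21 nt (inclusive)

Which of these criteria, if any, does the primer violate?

Fails: GC content.

Base counts: A=5, T=6, G=4, C=4 (length 19).
homopolymer run: longest run = 2 ✓
GC content: GC 8/19 = 42.1%, outside 44.2–56.7% ✗
Tm: Tm = 64.9 + 41·(8 − 16.4)/19 = 46.8°C ✓
length: length 19 ✓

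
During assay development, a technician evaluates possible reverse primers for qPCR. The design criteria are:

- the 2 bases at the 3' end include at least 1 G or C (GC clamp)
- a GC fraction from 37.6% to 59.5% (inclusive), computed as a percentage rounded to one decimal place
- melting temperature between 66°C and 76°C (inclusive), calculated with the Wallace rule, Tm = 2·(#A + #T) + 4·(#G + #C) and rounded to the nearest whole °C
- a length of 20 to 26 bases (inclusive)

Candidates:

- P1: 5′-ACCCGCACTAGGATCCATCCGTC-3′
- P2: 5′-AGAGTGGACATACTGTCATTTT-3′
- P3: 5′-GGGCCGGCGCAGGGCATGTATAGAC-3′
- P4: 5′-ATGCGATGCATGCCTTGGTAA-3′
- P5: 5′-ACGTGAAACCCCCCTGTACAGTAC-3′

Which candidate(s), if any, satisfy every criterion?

P5 only.

P1 (23 nt, A=5 T=4 G=4 C=10): 3' end TC has 1 G/C ✓; GC 14/23 = 60.9%, outside 37.6–59.5% ✗; Tm = 2·9 + 4·14 = 74°C ✓; length 23 ✓ — fails.
P2 (22 nt, A=6 T=8 G=5 C=3): 3' end TT has 0 G/C, need ≥1 ✗; GC 8/22 = 36.4%, outside 37.6–59.5% ✗; Tm = 2·14 + 4·8 = 60°C, outside 66–76°C ✗; length 22 ✓ — fails.
P3 (25 nt, A=5 T=3 G=11 C=6): 3' end AC has 1 G/C ✓; GC 17/25 = 68.0%, outside 37.6–59.5% ✗; Tm = 2·8 + 4·17 = 84°C, outside 66–76°C ✗; length 25 ✓ — fails.
P4 (21 nt, A=5 T=6 G=6 C=4): 3' end AA has 0 G/C, need ≥1 ✗; GC 10/21 = 47.6% ✓; Tm = 2·11 + 4·10 = 62°C, outside 66–76°C ✗; length 21 ✓ — fails.
P5 (24 nt, A=7 T=4 G=4 C=9): 3' end AC has 1 G/C ✓; GC 13/24 = 54.2% ✓; Tm = 2·11 + 4·13 = 74°C ✓; length 24 ✓ — passes.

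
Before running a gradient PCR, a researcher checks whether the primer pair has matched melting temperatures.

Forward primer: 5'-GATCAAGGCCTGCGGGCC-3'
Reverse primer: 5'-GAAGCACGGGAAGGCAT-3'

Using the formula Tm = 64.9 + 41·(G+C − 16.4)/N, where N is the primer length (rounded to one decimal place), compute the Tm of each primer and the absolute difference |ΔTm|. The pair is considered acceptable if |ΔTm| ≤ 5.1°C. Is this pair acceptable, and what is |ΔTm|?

Forward: G+C = 13, N = 18 → Tm = 64.9 + 41·(13 − 16.4)/18 = 57.2°C.
Reverse: G+C = 10, N = 17 → Tm = 64.9 + 41·(10 − 16.4)/17 = 49.5°C.
|ΔTm| = |57.2 − 49.5| = 7.7°C, > 5.1°C.

|ΔTm| = 7.7°C; the pair is not acceptable.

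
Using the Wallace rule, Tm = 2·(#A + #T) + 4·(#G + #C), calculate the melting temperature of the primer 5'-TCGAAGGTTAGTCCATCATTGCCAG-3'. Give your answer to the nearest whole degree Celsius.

74°C

Base counts: A=6, T=7, G=6, C=6 (length 25).
Tm = 2·(6+7) + 4·(6+6) = 2·13 + 4·12 = 26 + 48 = 74°C.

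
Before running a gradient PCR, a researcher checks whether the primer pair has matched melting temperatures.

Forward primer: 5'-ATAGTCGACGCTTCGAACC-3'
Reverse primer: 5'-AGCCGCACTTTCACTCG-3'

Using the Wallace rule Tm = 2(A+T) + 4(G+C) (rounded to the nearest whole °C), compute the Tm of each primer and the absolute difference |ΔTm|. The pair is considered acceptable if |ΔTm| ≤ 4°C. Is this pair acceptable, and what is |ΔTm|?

Forward: A=5 T=4 G=4 C=6 → Tm = 2·9 + 4·10 = 58°C.
Reverse: A=3 T=4 G=3 C=7 → Tm = 2·7 + 4·10 = 54°C.
|ΔTm| = |58 − 54| = 4°C, ≤ 4°C.

|ΔTm| = 4°C; the pair is acceptable.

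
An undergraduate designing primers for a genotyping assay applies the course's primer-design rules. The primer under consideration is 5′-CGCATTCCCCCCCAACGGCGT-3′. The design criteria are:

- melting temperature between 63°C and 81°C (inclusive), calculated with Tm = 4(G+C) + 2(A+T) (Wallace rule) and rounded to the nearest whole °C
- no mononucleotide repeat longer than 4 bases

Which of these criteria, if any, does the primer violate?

Base counts: A=3, T=3, G=4, C=11 (length 21).
Tm: Tm = 2·6 + 4·15 = 72°C ✓
homopolymer run: longest run = 7, exceeds 4 ✗

Fails: homopolymer run.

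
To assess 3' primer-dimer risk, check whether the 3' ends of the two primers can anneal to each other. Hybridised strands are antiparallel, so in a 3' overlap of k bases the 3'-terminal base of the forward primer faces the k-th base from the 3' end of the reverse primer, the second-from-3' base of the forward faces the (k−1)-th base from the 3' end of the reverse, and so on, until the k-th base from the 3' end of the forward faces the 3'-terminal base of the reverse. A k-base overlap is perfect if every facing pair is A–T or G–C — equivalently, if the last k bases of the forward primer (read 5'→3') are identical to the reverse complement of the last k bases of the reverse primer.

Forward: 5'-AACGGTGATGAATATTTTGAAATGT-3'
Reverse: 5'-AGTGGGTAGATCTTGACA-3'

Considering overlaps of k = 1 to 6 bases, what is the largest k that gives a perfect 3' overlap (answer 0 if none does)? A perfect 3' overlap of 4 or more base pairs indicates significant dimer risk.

Last 6 bases (5'→3') — forward …AAATGT, reverse …TTGACA.
Reverse complement of the reverse primer's last 6 bases: TGTCAA; its first k bases are the reverse complement of the reverse primer's last k bases, so a perfect k-base overlap needs the forward primer's last k bases to equal them.
Comparing (forward last k vs required): k=1: T vs T ✓; k=2: GT vs TG ✗; k=3: TGT vs TGT ✓; k=4: ATGT vs TGTC ✗; k=5: AATGT vs TGTCA ✗; k=6: AAATGT vs TGTCAA ✗.
Perfect overlaps at k = 1, 3; the largest is 3.

Longest perfect overlap: 3 complementary base pairs; below the dimer-risk threshold (threshold 4).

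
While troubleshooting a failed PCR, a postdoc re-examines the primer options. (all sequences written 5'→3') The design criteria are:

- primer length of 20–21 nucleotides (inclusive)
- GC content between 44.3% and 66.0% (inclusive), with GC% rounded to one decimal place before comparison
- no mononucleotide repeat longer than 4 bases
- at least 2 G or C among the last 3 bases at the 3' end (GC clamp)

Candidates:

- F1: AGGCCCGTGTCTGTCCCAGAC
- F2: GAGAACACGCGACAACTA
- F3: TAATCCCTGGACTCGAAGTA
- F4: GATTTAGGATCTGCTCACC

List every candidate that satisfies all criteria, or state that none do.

F1 (21 nt, A=3 T=4 G=6 C=8): length 21 ✓; GC 14/21 = 66.7%, outside 44.3–66.0% ✗; longest run = 3 ✓; 3' end GAC has 2 G/C ✓ — fails.
F2 (18 nt, A=8 T=1 G=4 C=5): length 18, outside 20–21 ✗; GC 9/18 = 50.0% ✓; longest run = 2 ✓; 3' end CTA has 1 G/C, need ≥2 ✗ — fails.
F3 (20 nt, A=6 T=5 G=4 C=5): length 20 ✓; GC 9/20 = 45.0% ✓; longest run = 3 ✓; 3' end GTA has 1 G/C, need ≥2 ✗ — fails.
F4 (19 nt, A=4 T=6 G=4 C=5): length 19, outside 20–21 ✗; GC 9/19 = 47.4% ✓; longest run = 3 ✓; 3' end ACC has 2 G/C ✓ — fails.

None of the candidates satisfy all criteria.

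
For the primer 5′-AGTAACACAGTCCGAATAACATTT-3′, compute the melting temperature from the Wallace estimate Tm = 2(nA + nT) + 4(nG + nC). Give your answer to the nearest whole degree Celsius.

64°C

Base counts: A=10, T=6, G=3, C=5 (length 24).
Tm = 2·(10+6) + 4·(3+5) = 2·16 + 4·8 = 32 + 32 = 64°C.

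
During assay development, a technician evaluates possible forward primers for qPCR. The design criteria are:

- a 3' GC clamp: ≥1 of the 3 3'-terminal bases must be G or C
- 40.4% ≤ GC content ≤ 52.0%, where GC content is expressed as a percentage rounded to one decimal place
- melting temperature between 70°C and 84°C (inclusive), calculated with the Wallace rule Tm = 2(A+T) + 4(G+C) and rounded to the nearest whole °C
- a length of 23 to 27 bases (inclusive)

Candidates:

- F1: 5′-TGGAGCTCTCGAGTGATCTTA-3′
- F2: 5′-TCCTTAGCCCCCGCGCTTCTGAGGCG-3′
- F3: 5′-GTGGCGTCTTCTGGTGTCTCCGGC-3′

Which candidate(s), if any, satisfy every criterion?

F1 (21 nt, A=4 T=7 G=6 C=4): 3' end TTA has 0 G/C, need ≥1 ✗; GC 10/21 = 47.6% ✓; Tm = 2·11 + 4·10 = 62°C, outside 70–84°C ✗; length 21, outside 23–27 ✗ — fails.
F2 (26 nt, A=2 T=6 G=7 C=11): 3' end GCG has 3 G/C ✓; GC 18/26 = 69.2%, outside 40.4–52.0% ✗; Tm = 2·8 + 4·18 = 88°C, outside 70–84°C ✗; length 26 ✓ — fails.
F3 (24 nt, A=0 T=8 G=9 C=7): 3' end GGC has 3 G/C ✓; GC 16/24 = 66.7%, outside 40.4–52.0% ✗; Tm = 2·8 + 4·16 = 80°C ✓; length 24 ✓ — fails.

None of the candidates satisfy all criteria.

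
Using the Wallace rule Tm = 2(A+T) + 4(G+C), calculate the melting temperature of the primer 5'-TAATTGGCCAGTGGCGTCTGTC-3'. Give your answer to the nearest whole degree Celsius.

68°C

Base counts: A=3, T=7, G=7, C=5 (length 22).
Tm = 2·(3+7) + 4·(7+5) = 2·10 + 4·12 = 20 + 48 = 68°C.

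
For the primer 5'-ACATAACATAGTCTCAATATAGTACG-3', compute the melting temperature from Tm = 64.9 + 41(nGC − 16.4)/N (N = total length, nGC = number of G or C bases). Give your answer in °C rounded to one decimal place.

Base counts: A=11, T=7, G=3, C=5; G+C = 8, N = 26.
Tm = 64.9 + 41·(8 − 16.4)/26 = 64.9 + -344.40/26 = 51.7°C.

51.7°C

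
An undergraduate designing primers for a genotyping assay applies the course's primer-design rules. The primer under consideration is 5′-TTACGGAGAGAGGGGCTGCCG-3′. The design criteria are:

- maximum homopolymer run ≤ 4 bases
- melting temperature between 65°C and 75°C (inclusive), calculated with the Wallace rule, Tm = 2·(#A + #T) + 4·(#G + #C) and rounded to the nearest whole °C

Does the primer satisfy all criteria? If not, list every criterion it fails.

Meets all criteria.

Base counts: A=4, T=3, G=10, C=4 (length 21).
homopolymer run: longest run = 4 ✓
Tm: Tm = 2·7 + 4·14 = 70°C ✓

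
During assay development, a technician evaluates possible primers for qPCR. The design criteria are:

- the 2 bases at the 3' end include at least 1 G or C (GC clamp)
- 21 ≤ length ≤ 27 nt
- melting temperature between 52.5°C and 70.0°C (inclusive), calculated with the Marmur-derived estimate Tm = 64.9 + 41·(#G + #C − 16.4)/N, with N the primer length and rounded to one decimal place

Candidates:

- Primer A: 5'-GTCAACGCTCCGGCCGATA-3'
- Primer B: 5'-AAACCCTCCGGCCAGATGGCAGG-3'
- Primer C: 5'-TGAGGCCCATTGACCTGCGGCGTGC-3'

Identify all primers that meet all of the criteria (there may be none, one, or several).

Primer B and Primer C.

Primer A (19 nt, A=4 T=3 G=5 C=7): 3' end TA has 0 G/C, need ≥1 ✗; length 19, outside 21–27 ✗; Tm = 64.9 + 41·(12 − 16.4)/19 = 55.4°C ✓ — fails.
Primer B (23 nt, A=6 T=2 G=7 C=8): 3' end GG has 2 G/C ✓; length 23 ✓; Tm = 64.9 + 41·(15 − 16.4)/23 = 62.4°C ✓ — passes.
Primer C (25 nt, A=3 T=5 G=9 C=8): 3' end GC has 2 G/C ✓; length 25 ✓; Tm = 64.9 + 41·(17 − 16.4)/25 = 65.9°C ✓ — passes.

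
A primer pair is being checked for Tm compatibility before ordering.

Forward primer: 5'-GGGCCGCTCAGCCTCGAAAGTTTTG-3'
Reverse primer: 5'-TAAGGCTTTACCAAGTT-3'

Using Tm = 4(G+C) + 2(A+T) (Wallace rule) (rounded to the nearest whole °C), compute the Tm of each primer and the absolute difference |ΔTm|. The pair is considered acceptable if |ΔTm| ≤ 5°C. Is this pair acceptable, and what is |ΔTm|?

|ΔTm| = 34°C; the pair is not acceptable.

Forward: A=4 T=6 G=8 C=7 → Tm = 2·10 + 4·15 = 80°C.
Reverse: A=5 T=6 G=3 C=3 → Tm = 2·11 + 4·6 = 46°C.
|ΔTm| = |80 − 46| = 34°C, > 5°C.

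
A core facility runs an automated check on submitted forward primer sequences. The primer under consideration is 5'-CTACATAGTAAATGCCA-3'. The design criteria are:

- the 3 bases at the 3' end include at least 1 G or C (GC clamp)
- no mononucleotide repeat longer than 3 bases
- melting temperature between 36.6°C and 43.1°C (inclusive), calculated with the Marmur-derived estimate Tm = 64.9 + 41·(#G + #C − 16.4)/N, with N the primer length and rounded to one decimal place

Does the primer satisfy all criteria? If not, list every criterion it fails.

Base counts: A=7, T=4, G=2, C=4 (length 17).
GC clamp: 3' end CCA has 2 G/C ✓
homopolymer run: longest run = 3 ✓
Tm: Tm = 64.9 + 41·(6 − 16.4)/17 = 39.8°C ✓

Meets all criteria.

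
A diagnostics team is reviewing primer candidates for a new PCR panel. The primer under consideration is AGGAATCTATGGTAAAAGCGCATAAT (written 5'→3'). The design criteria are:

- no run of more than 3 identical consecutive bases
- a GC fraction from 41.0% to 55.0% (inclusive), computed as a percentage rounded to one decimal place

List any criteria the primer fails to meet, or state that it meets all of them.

Fails: homopolymer run, GC content.

Base counts: A=11, T=6, G=6, C=3 (length 26).
homopolymer run: longest run = 4, exceeds 3 ✗
GC content: GC 9/26 = 34.6%, outside 41.0–55.0% ✗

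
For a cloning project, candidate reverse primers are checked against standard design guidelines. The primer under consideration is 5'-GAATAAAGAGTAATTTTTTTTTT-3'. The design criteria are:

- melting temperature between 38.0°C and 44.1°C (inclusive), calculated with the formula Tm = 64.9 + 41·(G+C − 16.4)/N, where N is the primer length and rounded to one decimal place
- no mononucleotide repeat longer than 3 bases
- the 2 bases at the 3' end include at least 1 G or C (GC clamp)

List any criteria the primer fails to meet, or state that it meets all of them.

Fails: homopolymer run, GC clamp.

Base counts: A=8, T=12, G=3, C=0 (length 23).
Tm: Tm = 64.9 + 41·(3 − 16.4)/23 = 41.0°C ✓
homopolymer run: longest run = 10, exceeds 3 ✗
GC clamp: 3' end TT has 0 G/C, need ≥1 ✗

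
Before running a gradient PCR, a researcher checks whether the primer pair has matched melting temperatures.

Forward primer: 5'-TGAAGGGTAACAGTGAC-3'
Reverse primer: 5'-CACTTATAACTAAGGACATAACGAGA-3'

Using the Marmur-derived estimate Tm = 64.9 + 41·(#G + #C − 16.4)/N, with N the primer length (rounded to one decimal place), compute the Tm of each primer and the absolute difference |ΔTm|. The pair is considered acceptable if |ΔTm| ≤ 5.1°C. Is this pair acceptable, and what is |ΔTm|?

|ΔTm| = 8.6°C; the pair is not acceptable.

Forward: G+C = 8, N = 17 → Tm = 64.9 + 41·(8 − 16.4)/17 = 44.6°C.
Reverse: G+C = 9, N = 26 → Tm = 64.9 + 41·(9 − 16.4)/26 = 53.2°C.
|ΔTm| = |44.6 − 53.2| = 8.6°C, > 5.1°C.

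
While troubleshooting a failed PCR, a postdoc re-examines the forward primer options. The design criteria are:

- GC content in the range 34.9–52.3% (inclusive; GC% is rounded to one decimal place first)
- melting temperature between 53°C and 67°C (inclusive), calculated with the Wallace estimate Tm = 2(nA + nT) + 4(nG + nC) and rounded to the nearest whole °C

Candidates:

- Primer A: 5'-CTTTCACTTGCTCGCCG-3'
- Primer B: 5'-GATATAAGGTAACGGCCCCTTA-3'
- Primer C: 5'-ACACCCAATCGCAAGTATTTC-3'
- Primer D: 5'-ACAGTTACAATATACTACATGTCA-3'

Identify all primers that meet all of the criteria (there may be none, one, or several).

Primer A (17 nt, A=1 T=6 G=3 C=7): GC 10/17 = 58.8%, outside 34.9–52.3% ✗; Tm = 2·7 + 4·10 = 54°C ✓ — fails.
Primer B (22 nt, A=7 T=5 G=5 C=5): GC 10/22 = 45.5% ✓; Tm = 2·12 + 4·10 = 64°C ✓ — passes.
Primer C (21 nt, A=7 T=5 G=2 C=7): GC 9/21 = 42.9% ✓; Tm = 2·12 + 4·9 = 60°C ✓ — passes.
Primer D (24 nt, A=10 T=7 G=2 C=5): GC 7/24 = 29.2%, outside 34.9–52.3% ✗; Tm = 2·17 + 4·7 = 62°C ✓ — fails.

Primer B and Primer C.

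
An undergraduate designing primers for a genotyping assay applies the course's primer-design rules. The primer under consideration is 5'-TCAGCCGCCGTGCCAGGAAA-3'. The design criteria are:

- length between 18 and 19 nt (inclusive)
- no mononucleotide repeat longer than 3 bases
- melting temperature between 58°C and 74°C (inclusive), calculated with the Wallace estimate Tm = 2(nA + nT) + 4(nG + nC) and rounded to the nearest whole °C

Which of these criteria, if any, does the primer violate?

Fails: length.

Base counts: A=5, T=2, G=6, C=7 (length 20).
length: length 20, outside 18–19 ✗
homopolymer run: longest run = 3 ✓
Tm: Tm = 2·7 + 4·13 = 66°C ✓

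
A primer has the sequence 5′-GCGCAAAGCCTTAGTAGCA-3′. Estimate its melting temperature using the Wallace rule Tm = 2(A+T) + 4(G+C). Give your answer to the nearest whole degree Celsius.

Base counts: A=6, T=3, G=5, C=5 (length 19).
Tm = 2·(6+3) + 4·(5+5) = 2·9 + 4·10 = 18 + 40 = 58°C.

58°C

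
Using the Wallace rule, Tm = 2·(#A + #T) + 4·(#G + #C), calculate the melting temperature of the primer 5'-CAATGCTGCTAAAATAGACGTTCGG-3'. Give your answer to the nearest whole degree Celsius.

Base counts: A=8, T=6, G=6, C=5 (length 25).
Tm = 2·(8+6) + 4·(6+5) = 2·14 + 4·11 = 28 + 44 = 72°C.

72°C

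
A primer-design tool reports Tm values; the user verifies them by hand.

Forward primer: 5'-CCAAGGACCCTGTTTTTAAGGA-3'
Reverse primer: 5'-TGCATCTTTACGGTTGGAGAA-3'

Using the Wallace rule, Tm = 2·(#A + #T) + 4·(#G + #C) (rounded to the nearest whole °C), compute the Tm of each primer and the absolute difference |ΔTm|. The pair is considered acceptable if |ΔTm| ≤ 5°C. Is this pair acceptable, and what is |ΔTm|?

Forward: A=6 T=6 G=5 C=5 → Tm = 2·12 + 4·10 = 64°C.
Reverse: A=5 T=7 G=6 C=3 → Tm = 2·12 + 4·9 = 60°C.
|ΔTm| = |64 − 60| = 4°C, ≤ 5°C.

|ΔTm| = 4°C; the pair is acceptable.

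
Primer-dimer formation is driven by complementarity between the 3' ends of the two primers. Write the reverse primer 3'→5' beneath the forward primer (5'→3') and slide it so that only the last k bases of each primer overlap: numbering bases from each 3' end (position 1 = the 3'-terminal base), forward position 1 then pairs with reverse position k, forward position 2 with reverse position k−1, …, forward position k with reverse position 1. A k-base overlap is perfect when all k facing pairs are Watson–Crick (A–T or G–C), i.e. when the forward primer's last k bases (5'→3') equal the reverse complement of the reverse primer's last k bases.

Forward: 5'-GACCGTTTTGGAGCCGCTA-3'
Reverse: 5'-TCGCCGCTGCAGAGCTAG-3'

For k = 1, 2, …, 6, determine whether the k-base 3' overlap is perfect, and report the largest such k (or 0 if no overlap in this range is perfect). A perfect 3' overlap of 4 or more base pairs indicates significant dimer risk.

Last 6 bases (5'→3') — forward …CCGCTA, reverse …AGCTAG.
Reverse complement of the reverse primer's last 6 bases: CTAGCT; its first k bases are the reverse complement of the reverse primer's last k bases, so a perfect k-base overlap needs the forward primer's last k bases to equal them.
Comparing (forward last k vs required): k=1: A vs C ✗; k=2: TA vs CT ✗; k=3: CTA vs CTA ✓; k=4: GCTA vs CTAG ✗; k=5: CGCTA vs CTAGC ✗; k=6: CCGCTA vs CTAGCT ✗.
Only k = 3 is perfect, so the longest perfect 3' overlap is 3.

Longest perfect overlap: 3 complementary base pairs; below the dimer-risk threshold (threshold 4).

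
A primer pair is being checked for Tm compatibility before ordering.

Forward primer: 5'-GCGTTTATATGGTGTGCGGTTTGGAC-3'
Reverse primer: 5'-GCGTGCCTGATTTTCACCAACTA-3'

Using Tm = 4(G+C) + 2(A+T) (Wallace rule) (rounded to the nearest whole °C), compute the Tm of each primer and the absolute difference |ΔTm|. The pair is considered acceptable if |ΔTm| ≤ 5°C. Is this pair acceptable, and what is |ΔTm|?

Forward: A=3 T=10 G=10 C=3 → Tm = 2·13 + 4·13 = 78°C.
Reverse: A=5 T=7 G=4 C=7 → Tm = 2·12 + 4·11 = 68°C.
|ΔTm| = |78 − 68| = 10°C, > 5°C.

|ΔTm| = 10°C; the pair is not acceptable.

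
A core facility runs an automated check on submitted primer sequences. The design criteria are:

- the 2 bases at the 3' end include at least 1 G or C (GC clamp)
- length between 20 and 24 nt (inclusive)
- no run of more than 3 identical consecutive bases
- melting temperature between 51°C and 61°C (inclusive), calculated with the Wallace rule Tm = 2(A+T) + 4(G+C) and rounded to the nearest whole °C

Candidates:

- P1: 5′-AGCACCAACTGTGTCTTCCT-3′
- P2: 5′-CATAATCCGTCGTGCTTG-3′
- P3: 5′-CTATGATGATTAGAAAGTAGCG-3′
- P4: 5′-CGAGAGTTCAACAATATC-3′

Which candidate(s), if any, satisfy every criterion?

P1 (20 nt, A=4 T=6 G=3 C=7): 3' end CT has 1 G/C ✓; length 20 ✓; longest run = 2 ✓; Tm = 2·10 + 4·10 = 60°C ✓ — passes.
P2 (18 nt, A=3 T=6 G=4 C=5): 3' end TG has 1 G/C ✓; length 18, outside 20–24 ✗; longest run = 2 ✓; Tm = 2·9 + 4·9 = 54°C ✓ — fails.
P3 (22 nt, A=8 T=6 G=6 C=2): 3' end CG has 2 G/C ✓; length 22 ✓; longest run = 3 ✓; Tm = 2·14 + 4·8 = 60°C ✓ — passes.
P4 (18 nt, A=7 T=4 G=3 C=4): 3' end TC has 1 G/C ✓; length 18, outside 20–24 ✗; longest run = 2 ✓; Tm = 2·11 + 4·7 = 50°C, outside 51–61°C ✗ — fails.

P1 and P3.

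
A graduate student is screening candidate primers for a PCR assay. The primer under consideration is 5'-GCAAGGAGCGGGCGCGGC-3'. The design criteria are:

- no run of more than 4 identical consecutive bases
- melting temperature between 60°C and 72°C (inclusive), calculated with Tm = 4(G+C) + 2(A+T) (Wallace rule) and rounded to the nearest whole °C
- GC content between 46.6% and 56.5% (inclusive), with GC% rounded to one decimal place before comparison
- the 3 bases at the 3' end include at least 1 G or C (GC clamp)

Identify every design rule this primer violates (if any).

Fails: GC content.

Base counts: A=3, T=0, G=10, C=5 (length 18).
homopolymer run: longest run = 3 ✓
Tm: Tm = 2·3 + 4·15 = 66°C ✓
GC content: GC 15/18 = 83.3%, outside 46.6–56.5% ✗
GC clamp: 3' end GGC has 3 G/C ✓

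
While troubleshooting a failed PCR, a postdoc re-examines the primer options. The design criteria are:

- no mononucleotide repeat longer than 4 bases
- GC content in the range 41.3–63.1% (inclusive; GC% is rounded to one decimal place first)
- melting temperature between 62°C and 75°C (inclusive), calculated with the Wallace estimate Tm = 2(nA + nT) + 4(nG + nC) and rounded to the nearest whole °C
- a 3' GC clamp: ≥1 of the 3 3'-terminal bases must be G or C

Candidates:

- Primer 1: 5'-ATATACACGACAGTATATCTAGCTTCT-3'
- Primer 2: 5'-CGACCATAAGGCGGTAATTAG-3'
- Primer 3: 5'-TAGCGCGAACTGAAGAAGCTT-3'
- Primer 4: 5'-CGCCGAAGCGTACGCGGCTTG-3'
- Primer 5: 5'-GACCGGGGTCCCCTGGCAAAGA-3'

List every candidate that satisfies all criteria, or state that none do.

Primer 2 and Primer 3.

Primer 1 (27 nt, A=9 T=9 G=3 C=6): longest run = 2 ✓; GC 9/27 = 33.3%, outside 41.3–63.1% ✗; Tm = 2·18 + 4·9 = 72°C ✓; 3' end TCT has 1 G/C ✓ — fails.
Primer 2 (21 nt, A=7 T=4 G=6 C=4): longest run = 2 ✓; GC 10/21 = 47.6% ✓; Tm = 2·11 + 4·10 = 62°C ✓; 3' end TAG has 1 G/C ✓ — passes.
Primer 3 (21 nt, A=7 T=4 G=6 C=4): longest run = 2 ✓; GC 10/21 = 47.6% ✓; Tm = 2·11 + 4·10 = 62°C ✓; 3' end CTT has 1 G/C ✓ — passes.
Primer 4 (21 nt, A=3 T=3 G=8 C=7): longest run = 2 ✓; GC 15/21 = 71.4%, outside 41.3–63.1% ✗; Tm = 2·6 + 4·15 = 72°C ✓; 3' end TTG has 1 G/C ✓ — fails.
Primer 5 (22 nt, A=5 T=2 G=8 C=7): longest run = 4 ✓; GC 15/22 = 68.2%, outside 41.3–63.1% ✗; Tm = 2·7 + 4·15 = 74°C ✓; 3' end AGA has 1 G/C ✓ — fails.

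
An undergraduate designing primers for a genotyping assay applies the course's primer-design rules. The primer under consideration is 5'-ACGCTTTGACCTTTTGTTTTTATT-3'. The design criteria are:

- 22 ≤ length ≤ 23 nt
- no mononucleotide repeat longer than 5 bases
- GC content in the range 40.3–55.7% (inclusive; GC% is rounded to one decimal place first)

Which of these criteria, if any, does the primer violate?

Fails: length, GC content.

Base counts: A=3, T=14, G=3, C=4 (length 24).
length: length 24, outside 22–23 ✗
homopolymer run: longest run = 5 ✓
GC content: GC 7/24 = 29.2%, outside 40.3–55.7% ✗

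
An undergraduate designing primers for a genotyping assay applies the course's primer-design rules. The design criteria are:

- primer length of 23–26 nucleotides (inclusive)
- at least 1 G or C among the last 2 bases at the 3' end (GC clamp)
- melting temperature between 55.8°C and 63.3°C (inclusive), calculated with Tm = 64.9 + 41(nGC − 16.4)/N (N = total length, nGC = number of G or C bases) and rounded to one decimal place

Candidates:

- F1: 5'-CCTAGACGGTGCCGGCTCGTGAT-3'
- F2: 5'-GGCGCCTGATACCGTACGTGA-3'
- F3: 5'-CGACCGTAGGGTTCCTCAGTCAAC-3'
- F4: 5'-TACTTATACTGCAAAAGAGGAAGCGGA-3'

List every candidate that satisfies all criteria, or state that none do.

F3 only.

F1 (23 nt, A=3 T=5 G=8 C=7): length 23 ✓; 3' end AT has 0 G/C, need ≥1 ✗; Tm = 64.9 + 41·(15 − 16.4)/23 = 62.4°C ✓ — fails.
F2 (21 nt, A=4 T=4 G=7 C=6): length 21, outside 23–26 ✗; 3' end GA has 1 G/C ✓; Tm = 64.9 + 41·(13 − 16.4)/21 = 58.3°C ✓ — fails.
F3 (24 nt, A=5 T=5 G=6 C=8): length 24 ✓; 3' end AC has 1 G/C ✓; Tm = 64.9 + 41·(14 − 16.4)/24 = 60.8°C ✓ — passes.
F4 (27 nt, A=11 T=5 G=7 C=4): length 27, outside 23–26 ✗; 3' end GA has 1 G/C ✓; Tm = 64.9 + 41·(11 − 16.4)/27 = 56.7°C ✓ — fails.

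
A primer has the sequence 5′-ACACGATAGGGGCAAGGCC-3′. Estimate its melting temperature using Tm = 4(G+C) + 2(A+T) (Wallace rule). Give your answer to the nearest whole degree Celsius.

62°C

Base counts: A=6, T=1, G=7, C=5 (length 19).
Tm = 2·(6+1) + 4·(7+5) = 2·7 + 4·12 = 14 + 48 = 62°C.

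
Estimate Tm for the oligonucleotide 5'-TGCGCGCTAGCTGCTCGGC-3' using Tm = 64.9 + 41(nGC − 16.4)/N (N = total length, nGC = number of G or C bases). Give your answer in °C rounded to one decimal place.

59.7°C

Base counts: A=1, T=4, G=7, C=7; G+C = 14, N = 19.
Tm = 64.9 + 41·(14 − 16.4)/19 = 64.9 + -98.40/19 = 59.7°C.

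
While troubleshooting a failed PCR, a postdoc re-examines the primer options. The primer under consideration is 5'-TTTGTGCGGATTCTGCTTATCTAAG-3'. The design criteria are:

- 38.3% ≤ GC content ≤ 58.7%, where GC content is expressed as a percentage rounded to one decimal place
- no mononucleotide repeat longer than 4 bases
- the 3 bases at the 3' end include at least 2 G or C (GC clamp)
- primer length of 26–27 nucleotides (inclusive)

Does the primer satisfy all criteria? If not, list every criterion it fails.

Fails: GC clamp, length.

Base counts: A=4, T=11, G=6, C=4 (length 25).
GC content: GC 10/25 = 40.0% ✓
homopolymer run: longest run = 3 ✓
GC clamp: 3' end AAG has 1 G/C, need ≥2 ✗
length: length 25, outside 26–27 ✗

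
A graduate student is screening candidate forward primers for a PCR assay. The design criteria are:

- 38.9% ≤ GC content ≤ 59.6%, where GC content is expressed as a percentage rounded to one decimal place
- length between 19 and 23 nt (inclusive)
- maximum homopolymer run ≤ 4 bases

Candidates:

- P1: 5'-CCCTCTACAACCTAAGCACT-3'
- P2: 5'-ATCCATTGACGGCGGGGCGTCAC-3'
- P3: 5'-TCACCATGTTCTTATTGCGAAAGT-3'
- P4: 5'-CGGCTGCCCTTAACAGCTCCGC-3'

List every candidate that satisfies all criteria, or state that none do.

P1 only.

P1 (20 nt, A=6 T=4 G=1 C=9): GC 10/20 = 50.0% ✓; length 20 ✓; longest run = 3 ✓ — passes.
P2 (23 nt, A=4 T=4 G=8 C=7): GC 15/23 = 65.2%, outside 38.9–59.6% ✗; length 23 ✓; longest run = 4 ✓ — fails.
P3 (24 nt, A=6 T=9 G=4 C=5): GC 9/24 = 37.5%, outside 38.9–59.6% ✗; length 24, outside 19–23 ✗; longest run = 3 ✓ — fails.
P4 (22 nt, A=3 T=4 G=5 C=10): GC 15/22 = 68.2%, outside 38.9–59.6% ✗; length 22 ✓; longest run = 3 ✓ — fails.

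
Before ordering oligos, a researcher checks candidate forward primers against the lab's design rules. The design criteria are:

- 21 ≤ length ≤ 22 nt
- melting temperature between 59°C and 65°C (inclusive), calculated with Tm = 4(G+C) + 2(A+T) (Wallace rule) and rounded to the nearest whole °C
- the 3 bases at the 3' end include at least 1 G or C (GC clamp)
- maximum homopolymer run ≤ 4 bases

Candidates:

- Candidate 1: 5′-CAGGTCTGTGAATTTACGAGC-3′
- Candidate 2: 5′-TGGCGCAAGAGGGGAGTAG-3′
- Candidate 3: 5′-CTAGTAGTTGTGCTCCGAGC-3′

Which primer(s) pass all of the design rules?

Candidate 1 only.

Candidate 1 (21 nt, A=5 T=6 G=6 C=4): length 21 ✓; Tm = 2·11 + 4·10 = 62°C ✓; 3' end AGC has 2 G/C ✓; longest run = 3 ✓ — passes.
Candidate 2 (19 nt, A=5 T=2 G=10 C=2): length 19, outside 21–22 ✗; Tm = 2·7 + 4·12 = 62°C ✓; 3' end TAG has 1 G/C ✓; longest run = 4 ✓ — fails.
Candidate 3 (20 nt, A=3 T=6 G=6 C=5): length 20, outside 21–22 ✗; Tm = 2·9 + 4·11 = 62°C ✓; 3' end AGC has 2 G/C ✓; longest run = 2 ✓ — fails.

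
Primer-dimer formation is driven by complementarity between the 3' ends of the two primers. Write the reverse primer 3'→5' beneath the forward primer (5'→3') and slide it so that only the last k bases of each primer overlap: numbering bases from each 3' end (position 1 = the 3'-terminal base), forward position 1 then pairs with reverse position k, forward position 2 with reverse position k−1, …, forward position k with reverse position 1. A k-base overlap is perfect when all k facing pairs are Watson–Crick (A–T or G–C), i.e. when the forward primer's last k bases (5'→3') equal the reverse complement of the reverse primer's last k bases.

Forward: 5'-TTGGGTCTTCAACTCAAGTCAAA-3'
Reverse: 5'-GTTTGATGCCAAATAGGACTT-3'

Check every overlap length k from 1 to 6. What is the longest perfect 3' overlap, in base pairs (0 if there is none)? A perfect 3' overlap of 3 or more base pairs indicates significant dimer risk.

Longest perfect overlap: 2 complementary base pairs; below the dimer-risk threshold (threshold 3).

Last 6 bases (5'→3') — forward …GTCAAA, reverse …GGACTT.
Reverse complement of the reverse primer's last 6 bases: AAGTCC; its first k bases are the reverse complement of the reverse primer's last k bases, so a perfect k-base overlap needs the forward primer's last k bases to equal them.
Comparing (forward last k vs required): k=1: A vs A ✓; k=2: AA vs AA ✓; k=3: AAA vs AAG ✗; k=4: CAAA vs AAGT ✗; k=5: TCAAA vs AAGTC ✗; k=6: GTCAAA vs AAGTCC ✗.
Perfect overlaps at k = 1, 2; the largest is 2.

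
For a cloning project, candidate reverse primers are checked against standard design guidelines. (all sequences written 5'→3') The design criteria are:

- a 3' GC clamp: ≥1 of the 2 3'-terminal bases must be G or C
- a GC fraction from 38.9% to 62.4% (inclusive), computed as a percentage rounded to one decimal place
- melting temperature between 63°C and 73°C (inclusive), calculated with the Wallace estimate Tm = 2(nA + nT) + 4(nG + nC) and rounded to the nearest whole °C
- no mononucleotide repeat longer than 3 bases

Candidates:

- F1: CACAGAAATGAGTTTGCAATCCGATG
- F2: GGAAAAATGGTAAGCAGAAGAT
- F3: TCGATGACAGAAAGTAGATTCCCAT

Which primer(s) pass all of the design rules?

None of the candidates satisfy all criteria.

F1 (26 nt, A=9 T=6 G=6 C=5): 3' end TG has 1 G/C ✓; GC 11/26 = 42.3% ✓; Tm = 2·15 + 4·11 = 74°C, outside 63–73°C ✗; longest run = 3 ✓ — fails.
F2 (22 nt, A=11 T=3 G=7 C=1): 3' end AT has 0 G/C, need ≥1 ✗; GC 8/22 = 36.4%, outside 38.9–62.4% ✗; Tm = 2·14 + 4·8 = 60°C, outside 63–73°C ✗; longest run = 5, exceeds 3 ✗ — fails.
F3 (25 nt, A=9 T=6 G=5 C=5): 3' end AT has 0 G/C, need ≥1 ✗; GC 10/25 = 40.0% ✓; Tm = 2·15 + 4·10 = 70°C ✓; longest run = 3 ✓ — fails.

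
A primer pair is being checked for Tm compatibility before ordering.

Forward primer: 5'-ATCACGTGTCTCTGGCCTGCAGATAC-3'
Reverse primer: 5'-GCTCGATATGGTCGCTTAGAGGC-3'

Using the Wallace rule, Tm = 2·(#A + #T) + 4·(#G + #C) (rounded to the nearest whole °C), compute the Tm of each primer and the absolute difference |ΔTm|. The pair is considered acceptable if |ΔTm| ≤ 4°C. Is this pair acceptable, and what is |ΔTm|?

Forward: A=5 T=7 G=6 C=8 → Tm = 2·12 + 4·14 = 80°C.
Reverse: A=4 T=6 G=8 C=5 → Tm = 2·10 + 4·13 = 72°C.
|ΔTm| = |80 − 72| = 8°C, > 4°C.

|ΔTm| = 8°C; the pair is not acceptable.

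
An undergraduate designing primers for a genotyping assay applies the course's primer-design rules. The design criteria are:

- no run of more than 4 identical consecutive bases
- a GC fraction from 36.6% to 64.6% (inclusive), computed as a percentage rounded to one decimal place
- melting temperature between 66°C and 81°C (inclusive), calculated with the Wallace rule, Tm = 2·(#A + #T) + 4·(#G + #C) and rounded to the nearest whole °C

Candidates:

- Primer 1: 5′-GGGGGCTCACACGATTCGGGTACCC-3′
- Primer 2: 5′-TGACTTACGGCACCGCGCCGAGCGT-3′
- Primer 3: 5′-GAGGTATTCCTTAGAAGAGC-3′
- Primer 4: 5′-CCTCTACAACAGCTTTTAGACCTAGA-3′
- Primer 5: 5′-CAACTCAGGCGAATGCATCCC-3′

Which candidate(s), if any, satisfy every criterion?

Primer 1 (25 nt, A=4 T=4 G=9 C=8): longest run = 5, exceeds 4 ✗; GC 17/25 = 68.0%, outside 36.6–64.6% ✗; Tm = 2·8 + 4·17 = 84°C, outside 66–81°C ✗ — fails.
Primer 2 (25 nt, A=4 T=4 G=8 C=9): longest run = 2 ✓; GC 17/25 = 68.0%, outside 36.6–64.6% ✗; Tm = 2·8 + 4·17 = 84°C, outside 66–81°C ✗ — fails.
Primer 3 (20 nt, A=6 T=5 G=6 C=3): longest run = 2 ✓; GC 9/20 = 45.0% ✓; Tm = 2·11 + 4·9 = 58°C, outside 66–81°C ✗ — fails.
Primer 4 (26 nt, A=8 T=7 G=3 C=8): longest run = 4 ✓; GC 11/26 = 42.3% ✓; Tm = 2·15 + 4·11 = 74°C ✓ — passes.
Primer 5 (21 nt, A=6 T=3 G=4 C=8): longest run = 3 ✓; GC 12/21 = 57.1% ✓; Tm = 2·9 + 4·12 = 66°C ✓ — passes.

Primer 4 and Primer 5.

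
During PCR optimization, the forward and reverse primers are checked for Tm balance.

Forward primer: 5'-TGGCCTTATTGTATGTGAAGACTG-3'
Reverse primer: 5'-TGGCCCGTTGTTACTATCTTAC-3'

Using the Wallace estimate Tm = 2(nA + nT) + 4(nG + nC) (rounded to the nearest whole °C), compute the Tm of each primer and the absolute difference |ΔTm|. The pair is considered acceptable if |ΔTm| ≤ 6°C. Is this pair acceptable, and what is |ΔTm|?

Forward: A=5 T=9 G=7 C=3 → Tm = 2·14 + 4·10 = 68°C.
Reverse: A=3 T=9 G=4 C=6 → Tm = 2·12 + 4·10 = 64°C.
|ΔTm| = |68 − 64| = 4°C, ≤ 6°C.

|ΔTm| = 4°C; the pair is acceptable.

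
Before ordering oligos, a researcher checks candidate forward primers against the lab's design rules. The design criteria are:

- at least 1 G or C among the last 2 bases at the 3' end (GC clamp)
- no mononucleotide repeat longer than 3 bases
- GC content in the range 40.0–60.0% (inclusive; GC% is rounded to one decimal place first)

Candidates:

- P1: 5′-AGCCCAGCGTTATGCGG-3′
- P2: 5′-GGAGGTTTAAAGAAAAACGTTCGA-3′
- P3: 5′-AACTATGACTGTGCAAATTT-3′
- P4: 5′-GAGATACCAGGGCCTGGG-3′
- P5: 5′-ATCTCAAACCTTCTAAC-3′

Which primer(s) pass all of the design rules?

P1 (17 nt, A=3 T=3 G=6 C=5): 3' end GG has 2 G/C ✓; longest run = 3 ✓; GC 11/17 = 64.7%, outside 40.0–60.0% ✗ — fails.
P2 (24 nt, A=10 T=5 G=7 C=2): 3' end GA has 1 G/C ✓; longest run = 5, exceeds 3 ✗; GC 9/24 = 37.5%, outside 40.0–60.0% ✗ — fails.
P3 (20 nt, A=7 T=7 G=3 C=3): 3' end TT has 0 G/C, need ≥1 ✗; longest run = 3 ✓; GC 6/20 = 30.0%, outside 40.0–60.0% ✗ — fails.
P4 (18 nt, A=4 T=2 G=8 C=4): 3' end GG has 2 G/C ✓; longest run = 3 ✓; GC 12/18 = 66.7%, outside 40.0–60.0% ✗ — fails.
P5 (17 nt, A=6 T=5 G=0 C=6): 3' end AC has 1 G/C ✓; longest run = 3 ✓; GC 6/17 = 35.3%, outside 40.0–60.0% ✗ — fails.

None of the candidates satisfy all criteria.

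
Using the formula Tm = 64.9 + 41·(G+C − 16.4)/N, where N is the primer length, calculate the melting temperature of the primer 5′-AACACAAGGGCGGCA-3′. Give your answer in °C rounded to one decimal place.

Base counts: A=6, T=0, G=5, C=4; G+C = 9, N = 15.
Tm = 64.9 + 41·(9 − 16.4)/15 = 64.9 + -303.40/15 = 44.7°C.

44.7°C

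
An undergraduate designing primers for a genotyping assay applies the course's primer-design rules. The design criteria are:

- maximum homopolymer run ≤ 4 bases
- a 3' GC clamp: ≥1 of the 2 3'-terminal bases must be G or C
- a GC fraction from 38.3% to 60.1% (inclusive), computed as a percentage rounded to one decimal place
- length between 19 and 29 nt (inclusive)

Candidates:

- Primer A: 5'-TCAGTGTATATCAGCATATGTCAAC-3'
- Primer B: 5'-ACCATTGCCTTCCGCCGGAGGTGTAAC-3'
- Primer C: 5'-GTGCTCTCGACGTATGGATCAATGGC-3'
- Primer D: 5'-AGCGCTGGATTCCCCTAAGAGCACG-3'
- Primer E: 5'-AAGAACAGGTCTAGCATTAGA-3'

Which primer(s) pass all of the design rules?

Primer A (25 nt, A=8 T=8 G=4 C=5): longest run = 2 ✓; 3' end AC has 1 G/C ✓; GC 9/25 = 36.0%, outside 38.3–60.1% ✗; length 25 ✓ — fails.
Primer B (27 nt, A=5 T=6 G=7 C=9): longest run = 2 ✓; 3' end AC has 1 G/C ✓; GC 16/27 = 59.3% ✓; length 27 ✓ — passes.
Primer C (26 nt, A=5 T=7 G=8 C=6): longest run = 2 ✓; 3' end GC has 2 G/C ✓; GC 14/26 = 53.8% ✓; length 26 ✓ — passes.
Primer D (25 nt, A=6 T=4 G=7 C=8): longest run = 4 ✓; 3' end CG has 2 G/C ✓; GC 15/25 = 60.0% ✓; length 25 ✓ — passes.
Primer E (21 nt, A=9 T=4 G=5 C=3): longest run = 2 ✓; 3' end GA has 1 G/C ✓; GC 8/21 = 38.1%, outside 38.3–60.1% ✗; length 21 ✓ — fails.

Primer B, Primer C and Primer D.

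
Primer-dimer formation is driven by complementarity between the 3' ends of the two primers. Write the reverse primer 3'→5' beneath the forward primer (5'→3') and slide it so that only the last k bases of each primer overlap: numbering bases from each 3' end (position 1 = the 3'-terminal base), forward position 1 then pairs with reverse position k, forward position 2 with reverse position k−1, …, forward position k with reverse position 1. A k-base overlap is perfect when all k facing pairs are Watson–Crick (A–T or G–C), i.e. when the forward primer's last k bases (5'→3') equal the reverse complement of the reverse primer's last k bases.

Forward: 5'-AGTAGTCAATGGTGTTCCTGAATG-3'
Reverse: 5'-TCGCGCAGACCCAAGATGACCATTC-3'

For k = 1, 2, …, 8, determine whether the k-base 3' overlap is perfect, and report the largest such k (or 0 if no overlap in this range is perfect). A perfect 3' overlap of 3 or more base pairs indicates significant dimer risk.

Longest perfect overlap: 5 complementary base pairs; significant dimer risk (threshold 3).

Last 8 bases (5'→3') — forward …CCTGAATG, reverse …GACCATTC.
Reverse complement of the reverse primer's last 8 bases: GAATGGTC; its first k bases are the reverse complement of the reverse primer's last k bases, so a perfect k-base overlap needs the forward primer's last k bases to equal them.
Comparing (forward last k vs required): k=1: G vs G ✓; k=2: TG vs GA ✗; k=3: ATG vs GAA ✗; k=4: AATG vs GAAT ✗; k=5: GAATG vs GAATG ✓; k=6: TGAATG vs GAATGG ✗; k=7: CTGAATG vs GAATGGT ✗; k=8: CCTGAATG vs GAATGGTC ✗.
Perfect overlaps at k = 1, 5; the largest is 5.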